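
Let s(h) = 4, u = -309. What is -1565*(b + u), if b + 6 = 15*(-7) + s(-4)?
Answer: 651040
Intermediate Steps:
b = -107 (b = -6 + (15*(-7) + 4) = -6 + (-105 + 4) = -6 - 101 = -107)
-1565*(b + u) = -1565*(-107 - 309) = -1565*(-416) = 651040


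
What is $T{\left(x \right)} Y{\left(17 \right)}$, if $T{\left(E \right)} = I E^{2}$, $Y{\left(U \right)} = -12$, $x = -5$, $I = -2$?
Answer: $600$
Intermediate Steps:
$T{\left(E \right)} = - 2 E^{2}$
$T{\left(x \right)} Y{\left(17 \right)} = - 2 \left(-5\right)^{2} \left(-12\right) = \left(-2\right) 25 \left(-12\right) = \left(-50\right) \left(-12\right) = 600$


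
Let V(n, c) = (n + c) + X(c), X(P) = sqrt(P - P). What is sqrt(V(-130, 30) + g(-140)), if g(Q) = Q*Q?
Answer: 10*sqrt(195) ≈ 139.64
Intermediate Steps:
X(P) = 0 (X(P) = sqrt(0) = 0)
g(Q) = Q**2
V(n, c) = c + n (V(n, c) = (n + c) + 0 = (c + n) + 0 = c + n)
sqrt(V(-130, 30) + g(-140)) = sqrt((30 - 130) + (-140)**2) = sqrt(-100 + 19600) = sqrt(19500) = 10*sqrt(195)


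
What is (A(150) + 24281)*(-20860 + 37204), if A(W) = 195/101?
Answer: 40084902144/101 ≈ 3.9688e+8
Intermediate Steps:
A(W) = 195/101 (A(W) = 195*(1/101) = 195/101)
(A(150) + 24281)*(-20860 + 37204) = (195/101 + 24281)*(-20860 + 37204) = (2452576/101)*16344 = 40084902144/101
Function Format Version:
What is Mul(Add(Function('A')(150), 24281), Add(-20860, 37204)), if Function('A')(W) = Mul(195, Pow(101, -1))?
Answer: Rational(40084902144, 101) ≈ 3.9688e+8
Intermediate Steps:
Function('A')(W) = Rational(195, 101) (Function('A')(W) = Mul(195, Rational(1, 101)) = Rational(195, 101))
Mul(Add(Function('A')(150), 24281), Add(-20860, 37204)) = Mul(Add(Rational(195, 101), 24281), Add(-20860, 37204)) = Mul(Rational(2452576, 101), 16344) = Rational(40084902144, 101)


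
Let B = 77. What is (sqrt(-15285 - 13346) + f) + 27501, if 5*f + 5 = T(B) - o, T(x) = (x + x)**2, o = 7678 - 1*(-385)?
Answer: 153153/5 + I*sqrt(28631) ≈ 30631.0 + 169.21*I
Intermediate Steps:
o = 8063 (o = 7678 + 385 = 8063)
T(x) = 4*x**2 (T(x) = (2*x)**2 = 4*x**2)
f = 15648/5 (f = -1 + (4*77**2 - 1*8063)/5 = -1 + (4*5929 - 8063)/5 = -1 + (23716 - 8063)/5 = -1 + (1/5)*15653 = -1 + 15653/5 = 15648/5 ≈ 3129.6)
(sqrt(-15285 - 13346) + f) + 27501 = (sqrt(-15285 - 13346) + 15648/5) + 27501 = (sqrt(-28631) + 15648/5) + 27501 = (I*sqrt(28631) + 15648/5) + 27501 = (15648/5 + I*sqrt(28631)) + 27501 = 153153/5 + I*sqrt(28631)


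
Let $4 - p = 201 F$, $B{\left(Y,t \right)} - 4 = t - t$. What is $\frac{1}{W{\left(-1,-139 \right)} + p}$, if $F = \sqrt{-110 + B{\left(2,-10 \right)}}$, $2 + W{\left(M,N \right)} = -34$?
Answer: $\frac{i}{- 32 i + 201 \sqrt{106}} \approx -7.4705 \cdot 10^{-6} + 0.00048311 i$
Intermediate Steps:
$B{\left(Y,t \right)} = 4$ ($B{\left(Y,t \right)} = 4 + \left(t - t\right) = 4 + 0 = 4$)
$W{\left(M,N \right)} = -36$ ($W{\left(M,N \right)} = -2 - 34 = -36$)
$F = i \sqrt{106}$ ($F = \sqrt{-110 + 4} = \sqrt{-106} = i \sqrt{106} \approx 10.296 i$)
$p = 4 - 201 i \sqrt{106} \approx 4.0 - 2069.4 i$
$\frac{1}{W{\left(-1,-139 \right)} + p} = \frac{1}{-36 + \left(4 - 201 i \sqrt{106}\right)} = \frac{1}{-32 - 201 i \sqrt{106}}$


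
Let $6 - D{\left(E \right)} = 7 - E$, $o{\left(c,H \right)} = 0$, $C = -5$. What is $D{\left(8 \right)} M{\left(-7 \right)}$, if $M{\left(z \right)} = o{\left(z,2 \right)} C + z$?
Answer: $-49$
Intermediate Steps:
$D{\left(E \right)} = -1 + E$ ($D{\left(E \right)} = 6 - \left(7 - E\right) = 6 + \left(-7 + E\right) = -1 + E$)
$M{\left(z \right)} = z$ ($M{\left(z \right)} = 0 \left(-5\right) + z = 0 + z = z$)
$D{\left(8 \right)} M{\left(-7 \right)} = \left(-1 + 8\right) \left(-7\right) = 7 \left(-7\right) = -49$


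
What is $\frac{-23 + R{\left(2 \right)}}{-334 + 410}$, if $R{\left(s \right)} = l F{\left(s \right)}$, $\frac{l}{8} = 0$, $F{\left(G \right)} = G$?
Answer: $- \frac{23}{76} \approx -0.30263$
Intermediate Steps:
$l = 0$ ($l = 8 \cdot 0 = 0$)
$R{\left(s \right)} = 0$ ($R{\left(s \right)} = 0 s = 0$)
$\frac{-23 + R{\left(2 \right)}}{-334 + 410} = \frac{-23 + 0}{-334 + 410} = - \frac{23}{76}$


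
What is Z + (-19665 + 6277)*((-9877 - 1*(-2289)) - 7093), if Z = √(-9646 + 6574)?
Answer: 196549228 + 32*I*√3 ≈ 1.9655e+8 + 55.426*I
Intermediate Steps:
Z = 32*I*√3 (Z = √(-3072) = 32*I*√3 ≈ 55.426*I)
Z + (-19665 + 6277)*((-9877 - 1*(-2289)) - 7093) = 32*I*√3 + (-19665 + 6277)*((-9877 - 1*(-2289)) - 7093) = 32*I*√3 - 13388*((-9877 + 2289) - 7093) = 32*I*√3 - 13388*(-7588 - 7093) = 32*I*√3 - 13388*(-14681) = 32*I*√3 + 196549228 = 196549228 + 32*I*√3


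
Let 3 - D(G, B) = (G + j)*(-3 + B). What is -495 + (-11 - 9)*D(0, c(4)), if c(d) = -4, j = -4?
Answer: 5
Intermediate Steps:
D(G, B) = 3 - (-4 + G)*(-3 + B) (D(G, B) = 3 - (G - 4)*(-3 + B) = 3 - (-4 + G)*(-3 + B))
-495 + (-11 - 9)*D(0, c(4)) = -495 + (-11 - 9)*(-9 + 3*0 + 4*(-4) - 1*(-4)*0) = -495 - 20*(-9 + 0 - 16 + 0) = -495 - 20*(-25) = -495 + 500 = 5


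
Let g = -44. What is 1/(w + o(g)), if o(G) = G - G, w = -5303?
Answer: -1/5303 ≈ -0.00018857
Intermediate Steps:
o(G) = 0
1/(w + o(g)) = 1/(-5303 + 0) = 1/(-5303) = -1/5303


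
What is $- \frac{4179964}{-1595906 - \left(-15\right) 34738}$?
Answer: $\frac{1044991}{268709} \approx 3.8889$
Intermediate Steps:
$- \frac{4179964}{-1595906 - \left(-15\right) 34738} = - \frac{4179964}{-1595906 - -521070} = - \frac{4179964}{-1595906 + 521070} = - \frac{4179964}{-1074836} = \left(-4179964\right) \left(- \frac{1}{1074836}\right) = \frac{1044991}{268709}$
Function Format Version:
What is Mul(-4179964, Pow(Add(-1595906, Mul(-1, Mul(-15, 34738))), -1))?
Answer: Rational(1044991, 268709) ≈ 3.8889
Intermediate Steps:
Mul(-4179964, Pow(Add(-1595906, Mul(-1, Mul(-15, 34738))), -1)) = Mul(-4179964, Pow(Add(-1595906, Mul(-1, -521070)), -1)) = Mul(-4179964, Pow(Add(-1595906, 521070), -1)) = Mul(-4179964, Pow(-1074836, -1)) = Mul(-4179964, Rational(-1, 1074836)) = Rational(1044991, 268709)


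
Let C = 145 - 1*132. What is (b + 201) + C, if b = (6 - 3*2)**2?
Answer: 214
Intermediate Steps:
b = 0 (b = (6 - 6)**2 = 0**2 = 0)
C = 13 (C = 145 - 132 = 13)
(b + 201) + C = (0 + 201) + 13 = 201 + 13 = 214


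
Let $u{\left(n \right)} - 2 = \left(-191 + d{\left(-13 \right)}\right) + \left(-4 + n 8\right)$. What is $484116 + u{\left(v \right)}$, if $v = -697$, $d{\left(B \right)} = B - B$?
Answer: $478347$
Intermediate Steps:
$d{\left(B \right)} = 0$
$u{\left(n \right)} = -193 + 8 n$ ($u{\left(n \right)} = 2 + \left(\left(-191 + 0\right) + \left(-4 + n 8\right)\right) = 2 + \left(-191 + \left(-4 + 8 n\right)\right) = 2 + \left(-195 + 8 n\right) = -193 + 8 n$)
$484116 + u{\left(v \right)} = 484116 + \left(-193 + 8 \left(-697\right)\right) = 484116 - 5769 = 478347$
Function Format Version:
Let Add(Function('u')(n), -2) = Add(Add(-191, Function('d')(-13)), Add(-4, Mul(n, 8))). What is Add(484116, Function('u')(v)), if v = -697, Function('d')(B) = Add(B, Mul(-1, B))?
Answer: 478347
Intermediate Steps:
Function('d')(B) = 0
Function('u')(n) = Add(-193, Mul(8, n)) (Function('u')(n) = Add(2, Add(Add(-191, 0), Add(-4, Mul(n, 8)))) = Add(2, Add(-191, Add(-4, Mul(8, n)))) = Add(2, Add(-195, Mul(8, n))) = Add(-193, Mul(8, n)))
Add(484116, Function('u')(v)) = Add(484116, Add(-193, Mul(8, -697))) = Add(484116, Add(-193, -5576)) = Add(484116, -5769) = 478347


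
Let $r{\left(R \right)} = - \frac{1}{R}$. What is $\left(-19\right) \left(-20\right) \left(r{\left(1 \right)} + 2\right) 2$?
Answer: $760$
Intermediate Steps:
$\left(-19\right) \left(-20\right) \left(r{\left(1 \right)} + 2\right) 2 = \left(-19\right) \left(-20\right) \left(- 1^{-1} + 2\right) 2 = 380 \left(\left(-1\right) 1 + 2\right) 2 = 380 \left(-1 + 2\right) 2 = 380 \cdot 1 \cdot 2 = 380 \cdot 2 = 760$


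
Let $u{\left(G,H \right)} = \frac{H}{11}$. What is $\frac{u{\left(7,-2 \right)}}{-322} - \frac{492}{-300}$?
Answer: $\frac{72636}{44275} \approx 1.6406$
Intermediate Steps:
$u{\left(G,H \right)} = \frac{H}{11}$ ($u{\left(G,H \right)} = H \frac{1}{11} = \frac{H}{11}$)
$\frac{u{\left(7,-2 \right)}}{-322} - \frac{492}{-300} = \frac{\frac{1}{11} \left(-2\right)}{-322} - \frac{492}{-300} = \left(- \frac{2}{11}\right) \left(- \frac{1}{322}\right) - - \frac{41}{25} = \frac{1}{1771} + \frac{41}{25} = \frac{72636}{44275}$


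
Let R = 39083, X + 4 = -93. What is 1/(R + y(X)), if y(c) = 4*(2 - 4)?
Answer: 1/39075 ≈ 2.5592e-5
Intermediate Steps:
X = -97 (X = -4 - 93 = -97)
y(c) = -8 (y(c) = 4*(-2) = -8)
1/(R + y(X)) = 1/(39083 - 8) = 1/39075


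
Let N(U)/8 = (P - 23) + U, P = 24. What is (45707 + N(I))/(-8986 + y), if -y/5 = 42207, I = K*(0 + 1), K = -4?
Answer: -45683/220021 ≈ -0.20763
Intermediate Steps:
I = -4 (I = -4*(0 + 1) = -4*1 = -4)
N(U) = 8 + 8*U (N(U) = 8*((24 - 23) + U) = 8*(1 + U) = 8 + 8*U)
y = -211035 (y = -5*42207 = -211035)
(45707 + N(I))/(-8986 + y) = (45707 + (8 + 8*(-4)))/(-8986 - 211035) = (45707 + (8 - 32))/(-220021) = (45707 - 24)*(-1/220021) = 45683*(-1/220021) = -45683/220021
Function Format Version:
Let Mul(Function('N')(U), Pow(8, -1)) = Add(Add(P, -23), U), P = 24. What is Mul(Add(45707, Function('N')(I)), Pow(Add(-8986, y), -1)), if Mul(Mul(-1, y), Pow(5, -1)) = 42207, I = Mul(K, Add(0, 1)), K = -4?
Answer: Rational(-45683, 220021) ≈ -0.20763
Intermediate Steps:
I = -4 (I = Mul(-4, Add(0, 1)) = Mul(-4, 1) = -4)
Function('N')(U) = Add(8, Mul(8, U)) (Function('N')(U) = Mul(8, Add(Add(24, -23), U)) = Mul(8, Add(1, U)) = Add(8, Mul(8, U)))
y = -211035 (y = Mul(-5, 42207) = -211035)
Mul(Add(45707, Function('N')(I)), Pow(Add(-8986, y), -1)) = Mul(Add(45707, Add(8, Mul(8, -4))), Pow(Add(-8986, -211035), -1)) = Mul(Add(45707, Add(8, -32)), Pow(-220021, -1)) = Mul(Add(45707, -24), Rational(-1, 220021)) = Mul(45683, Rational(-1, 220021)) = Rational(-45683, 220021)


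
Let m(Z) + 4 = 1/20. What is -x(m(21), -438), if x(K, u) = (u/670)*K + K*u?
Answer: -11608971/6700 ≈ -1732.7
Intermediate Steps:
m(Z) = -79/20 (m(Z) = -4 + 1/20 = -79/20)
x(K, u) = 671*K*u/670 (x(K, u) = (u*(1/670))*K + K*u = (u/670)*K + K*u = K*u/670 + K*u = 671*K*u/670)
-x(m(21), -438) = -671*(-79)*(-438)/(670*20) = -1*11608971/6700 = -11608971/6700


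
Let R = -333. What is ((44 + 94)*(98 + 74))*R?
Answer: -7904088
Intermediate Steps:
((44 + 94)*(98 + 74))*R = ((44 + 94)*(98 + 74))*(-333) = (138*172)*(-333) = 23736*(-333) = -7904088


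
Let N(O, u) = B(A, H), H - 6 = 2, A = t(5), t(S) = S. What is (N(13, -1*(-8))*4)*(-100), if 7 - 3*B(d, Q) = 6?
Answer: -400/3 ≈ -133.33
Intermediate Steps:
A = 5
H = 8 (H = 6 + 2 = 8)
B(d, Q) = ⅓ (B(d, Q) = 7/3 - ⅓*6 = 7/3 - 2 = ⅓)
N(O, u) = ⅓
(N(13, -1*(-8))*4)*(-100) = ((⅓)*4)*(-100) = (4/3)*(-100) = -400/3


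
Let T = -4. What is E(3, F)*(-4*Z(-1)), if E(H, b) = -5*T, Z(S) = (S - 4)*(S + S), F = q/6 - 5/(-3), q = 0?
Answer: -800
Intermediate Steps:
F = 5/3 (F = 0/6 - 5/(-3) = 0*(⅙) - 5*(-⅓) = 0 + 5/3 = 5/3 ≈ 1.6667)
Z(S) = 2*S*(-4 + S) (Z(S) = (-4 + S)*(2*S) = 2*S*(-4 + S))
E(H, b) = 20 (E(H, b) = -5*(-4) = 20)
E(3, F)*(-4*Z(-1)) = 20*(-8*(-1)*(-4 - 1)) = 20*(-8*(-1)*(-5)) = 20*(-4*10) = 20*(-40) = -800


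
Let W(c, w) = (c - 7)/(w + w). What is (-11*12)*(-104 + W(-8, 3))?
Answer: 14058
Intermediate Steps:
W(c, w) = (-7 + c)/(2*w) (W(c, w) = (-7 + c)/((2*w)) = (-7 + c)*(1/(2*w)) = (-7 + c)/(2*w))
(-11*12)*(-104 + W(-8, 3)) = (-11*12)*(-104 + (½)*(-7 - 8)/3) = -132*(-104 + (½)*(⅓)*(-15)) = -132*(-104 - 5/2) = -132*(-213/2) = 14058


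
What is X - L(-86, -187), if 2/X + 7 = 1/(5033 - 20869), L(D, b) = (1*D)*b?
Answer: -1782769618/110853 ≈ -16082.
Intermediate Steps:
L(D, b) = D*b
X = -31672/110853 (X = 2/(-7 + 1/(5033 - 20869)) = 2/(-7 + 1/(-15836)) = 2/(-7 - 1/15836) = 2/(-110853/15836) = 2*(-15836/110853) = -31672/110853 ≈ -0.28571)
X - L(-86, -187) = -31672/110853 - (-86)*(-187) = -31672/110853 - 1*16082 = -31672/110853 - 16082 = -1782769618/110853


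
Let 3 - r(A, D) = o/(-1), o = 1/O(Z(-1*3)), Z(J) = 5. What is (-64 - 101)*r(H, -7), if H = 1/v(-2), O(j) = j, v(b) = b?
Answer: -528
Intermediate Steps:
o = 1/5 ≈ 0.20000
H = -1/2 (H = 1/(-2) = -1/2 ≈ -0.50000)
r(A, D) = 16/5 (r(A, D) = 3 - 1/(5*(-1)) = 3 - (-1)/5 = 3 - 1*(-1/5) = 3 + 1/5 = 16/5)
(-64 - 101)*r(H, -7) = (-64 - 101)*(16/5) = -165*16/5 = -528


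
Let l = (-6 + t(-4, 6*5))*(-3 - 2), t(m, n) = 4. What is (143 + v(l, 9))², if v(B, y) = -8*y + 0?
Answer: 5041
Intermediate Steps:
l = 10 (l = (-6 + 4)*(-3 - 2) = -2*(-5) = 10)
v(B, y) = -8*y
(143 + v(l, 9))² = (143 - 8*9)² = (143 - 72)² = 71² = 5041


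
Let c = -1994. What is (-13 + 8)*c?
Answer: 9970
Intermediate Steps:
(-13 + 8)*c = (-13 + 8)*(-1994) = -5*(-1994) = 9970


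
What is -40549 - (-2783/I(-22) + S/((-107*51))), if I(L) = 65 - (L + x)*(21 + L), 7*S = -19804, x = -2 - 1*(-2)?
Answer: -66498587548/1642557 ≈ -40485.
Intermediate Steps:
x = 0 (x = -2 + 2 = 0)
S = -19804/7 (S = (1/7)*(-19804) = -19804/7 ≈ -2829.1)
I(L) = 65 - L*(21 + L) (I(L) = 65 - (L + 0)*(21 + L) = 65 - L*(21 + L))
-40549 - (-2783/I(-22) + S/((-107*51))) = -40549 - (-2783/(65 - 1*(-22)**2 - 21*(-22)) - 19804/(7*((-107*51)))) = -40549 - (-2783/(65 - 1*484 + 462) - 19804/7/(-5457)) = -40549 - (-2783/(65 - 484 + 462) - 19804/7*(-1/5457)) = -40549 - (-2783/43 + 19804/38199) = -40549 - 1*(-105456245/1642557) = -40549 + 105456245/1642557 = -66498587548/1642557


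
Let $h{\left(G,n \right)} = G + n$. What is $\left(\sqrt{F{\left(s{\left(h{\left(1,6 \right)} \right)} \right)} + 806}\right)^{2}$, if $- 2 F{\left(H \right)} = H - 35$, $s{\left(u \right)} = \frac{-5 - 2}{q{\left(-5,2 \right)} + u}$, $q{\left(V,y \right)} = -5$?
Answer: $\frac{3301}{4} \approx 825.25$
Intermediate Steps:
$s{\left(u \right)} = - \frac{7}{-5 + u}$ ($s{\left(u \right)} = \frac{-5 - 2}{-5 + u} = - \frac{7}{-5 + u}$)
$F{\left(H \right)} = \frac{35}{2} - \frac{H}{2}$ ($F{\left(H \right)} = - \frac{H - 35}{2} = - \frac{-35 + H}{2} = \frac{35}{2} - \frac{H}{2}$)
$\left(\sqrt{F{\left(s{\left(h{\left(1,6 \right)} \right)} \right)} + 806}\right)^{2} = \left(\sqrt{\left(\frac{35}{2} - \frac{\left(-7\right) \frac{1}{-5 + \left(1 + 6\right)}}{2}\right) + 806}\right)^{2} = \left(\sqrt{\left(\frac{35}{2} - \frac{\left(-7\right) \frac{1}{-5 + 7}}{2}\right) + 806}\right)^{2} = \left(\sqrt{\left(\frac{35}{2} - \frac{\left(-7\right) \frac{1}{2}}{2}\right) + 806}\right)^{2} = \left(\sqrt{\left(\frac{35}{2} - - \frac{7}{4}\right) + 806}\right)^{2} = \left(\sqrt{\left(\frac{35}{2} + \frac{7}{4}\right) + 806}\right)^{2} = \left(\sqrt{\frac{77}{4} + 806}\right)^{2} = \left(\sqrt{\frac{3301}{4}}\right)^{2} = \left(\frac{\sqrt{3301}}{2}\right)^{2} = \frac{3301}{4}$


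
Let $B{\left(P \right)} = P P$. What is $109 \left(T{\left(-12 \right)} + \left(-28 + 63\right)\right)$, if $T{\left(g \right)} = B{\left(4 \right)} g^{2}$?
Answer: $254951$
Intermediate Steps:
$B{\left(P \right)} = P^{2}$
$T{\left(g \right)} = 16 g^{2}$ ($T{\left(g \right)} = 4^{2} g^{2} = 16 g^{2}$)
$109 \left(T{\left(-12 \right)} + \left(-28 + 63\right)\right) = 109 \left(16 \left(-12\right)^{2} + \left(-28 + 63\right)\right) = 109 \left(16 \cdot 144 + 35\right) = 109 \left(2304 + 35\right) = 109 \cdot 2339 = 254951$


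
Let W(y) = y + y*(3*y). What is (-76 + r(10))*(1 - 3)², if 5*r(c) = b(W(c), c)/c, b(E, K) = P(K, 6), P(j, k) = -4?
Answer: -7608/25 ≈ -304.32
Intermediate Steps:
W(y) = y + 3*y²
b(E, K) = -4
r(c) = -4/(5*c) (r(c) = (-4/c)/5 = -4/(5*c))
(-76 + r(10))*(1 - 3)² = (-76 - ⅘/10)*(1 - 3)² = (-76 - ⅘*⅒)*(-2)² = (-76 - 2/25)*4 = -1902/25*4 = -7608/25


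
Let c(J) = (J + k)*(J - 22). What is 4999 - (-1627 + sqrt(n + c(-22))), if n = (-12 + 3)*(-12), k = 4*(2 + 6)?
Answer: 6626 - 2*I*sqrt(83) ≈ 6626.0 - 18.221*I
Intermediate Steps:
k = 32 (k = 4*8 = 32)
n = 108 (n = -9*(-12) = 108)
c(J) = (-22 + J)*(32 + J) (c(J) = (J + 32)*(J - 22) = (32 + J)*(-22 + J) = (-22 + J)*(32 + J))
4999 - (-1627 + sqrt(n + c(-22))) = 4999 - (-1627 + sqrt(108 + (-704 + (-22)**2 + 10*(-22)))) = 4999 - (-1627 + sqrt(108 + (-704 + 484 - 220))) = 4999 - (-1627 + sqrt(108 - 440)) = 4999 - (-1627 + sqrt(-332)) = 4999 - (-1627 + 2*I*sqrt(83)) = 4999 + (1627 - 2*I*sqrt(83)) = 6626 - 2*I*sqrt(83)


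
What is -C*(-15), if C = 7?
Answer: 105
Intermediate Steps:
-C*(-15) = -1*7*(-15) = -7*(-15) = 105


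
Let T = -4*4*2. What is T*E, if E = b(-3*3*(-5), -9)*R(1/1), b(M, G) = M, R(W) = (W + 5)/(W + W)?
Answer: -4320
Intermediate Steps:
R(W) = (5 + W)/(2*W) (R(W) = (5 + W)/((2*W)) = (5 + W)*(1/(2*W)) = (5 + W)/(2*W))
T = -32 (T = -16*2 = -32)
E = 135 (E = (-3*3*(-5))*((5 + 1/1)/(2*(1/1))) = (-9*(-5))*((½)*(5 + 1)/1) = 45*((½)*1*6) = 45*3 = 135)
T*E = -32*135 = -4320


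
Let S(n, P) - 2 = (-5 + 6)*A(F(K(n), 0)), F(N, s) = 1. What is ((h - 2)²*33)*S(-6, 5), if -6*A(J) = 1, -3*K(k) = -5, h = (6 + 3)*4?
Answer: 69938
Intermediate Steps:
h = 36 (h = 9*4 = 36)
K(k) = 5/3 (K(k) = -⅓*(-5) = 5/3)
A(J) = -⅙ (A(J) = -⅙*1 = -⅙)
S(n, P) = 11/6 (S(n, P) = 2 + (-5 + 6)*(-⅙) = 2 + 1*(-⅙) = 2 - ⅙ = 11/6)
((h - 2)²*33)*S(-6, 5) = ((36 - 2)²*33)*(11/6) = (34²*33)*(11/6) = (1156*33)*(11/6) = 38148*(11/6) = 69938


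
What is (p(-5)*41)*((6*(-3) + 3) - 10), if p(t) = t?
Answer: 5125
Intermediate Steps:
(p(-5)*41)*((6*(-3) + 3) - 10) = (-5*41)*((6*(-3) + 3) - 10) = -205*((-18 + 3) - 10) = -205*(-15 - 10) = -205*(-25) = 5125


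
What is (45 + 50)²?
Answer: 9025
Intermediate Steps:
(45 + 50)² = 95² = 9025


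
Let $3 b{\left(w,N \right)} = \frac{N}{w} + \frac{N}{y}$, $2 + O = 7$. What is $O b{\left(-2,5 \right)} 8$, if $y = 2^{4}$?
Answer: $- \frac{175}{6} \approx -29.167$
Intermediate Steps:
$O = 5$ ($O = -2 + 7 = 5$)
$y = 16$
$b{\left(w,N \right)} = \frac{N}{48} + \frac{N}{3 w}$ ($b{\left(w,N \right)} = \frac{\frac{N}{w} + \frac{N}{16}}{3} = \frac{\frac{N}{16} + \frac{N}{w}}{3} = \frac{N}{48} + \frac{N}{3 w}$)
$O b{\left(-2,5 \right)} 8 = 5 \cdot \frac{1}{48} \cdot 5 \frac{1}{-2} \left(16 - 2\right) 8 = 5 \cdot \frac{1}{48} \cdot 5 \left(- \frac{1}{2}\right) 14 \cdot 8 = 5 \left(- \frac{35}{48}\right) 8 = \left(- \frac{175}{48}\right) 8 = - \frac{175}{6}$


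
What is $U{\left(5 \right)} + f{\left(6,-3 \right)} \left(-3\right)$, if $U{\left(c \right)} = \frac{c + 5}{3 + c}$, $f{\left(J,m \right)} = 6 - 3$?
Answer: $- \frac{31}{4} \approx -7.75$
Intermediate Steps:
$f{\left(J,m \right)} = 3$
$U{\left(c \right)} = \frac{5 + c}{3 + c}$
$U{\left(5 \right)} + f{\left(6,-3 \right)} \left(-3\right) = \frac{5 + 5}{3 + 5} + 3 \left(-3\right) = \frac{1}{8} \cdot 10 - 9 = \frac{5}{4} - 9 = - \frac{31}{4}$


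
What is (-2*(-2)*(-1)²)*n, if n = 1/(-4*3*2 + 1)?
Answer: -4/23 ≈ -0.17391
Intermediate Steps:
n = -1/23 (n = 1/(-12*2 + 1) = 1/(-24 + 1) = 1/(-23) = -1/23 ≈ -0.043478)
(-2*(-2)*(-1)²)*n = (-2*(-2)*(-1)²)*(-1/23) = (4*1)*(-1/23) = 4*(-1/23) = -4/23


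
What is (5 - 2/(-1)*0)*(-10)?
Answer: -50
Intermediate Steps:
(5 - 2/(-1)*0)*(-10) = (5 - 2*(-1)*0)*(-10) = (5 + 2*0)*(-10) = (5 + 0)*(-10) = 5*(-10) = -50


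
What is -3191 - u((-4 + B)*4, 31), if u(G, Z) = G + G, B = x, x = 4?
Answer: -3191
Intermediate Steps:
B = 4
u(G, Z) = 2*G
-3191 - u((-4 + B)*4, 31) = -3191 - 2*(-4 + 4)*4 = -3191 - 2*0*4 = -3191 - 2*0 = -3191 - 1*0 = -3191 + 0 = -3191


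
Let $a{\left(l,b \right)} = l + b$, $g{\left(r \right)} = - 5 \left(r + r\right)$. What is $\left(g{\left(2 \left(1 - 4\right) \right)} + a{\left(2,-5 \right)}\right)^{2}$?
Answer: $3249$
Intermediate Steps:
$g{\left(r \right)} = - 10 r$ ($g{\left(r \right)} = - 5 \cdot 2 r = - 10 r$)
$a{\left(l,b \right)} = b + l$
$\left(g{\left(2 \left(1 - 4\right) \right)} + a{\left(2,-5 \right)}\right)^{2} = \left(- 10 \cdot 2 \left(1 - 4\right) + \left(-5 + 2\right)\right)^{2} = \left(- 10 \cdot 2 \left(-3\right) - 3\right)^{2} = \left(\left(-10\right) \left(-6\right) - 3\right)^{2} = \left(60 - 3\right)^{2} = 57^{2} = 3249$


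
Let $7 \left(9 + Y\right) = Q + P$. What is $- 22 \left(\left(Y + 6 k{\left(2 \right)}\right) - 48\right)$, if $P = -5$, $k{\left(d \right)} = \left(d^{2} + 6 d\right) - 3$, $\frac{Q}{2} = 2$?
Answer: $- \frac{3212}{7} \approx -458.86$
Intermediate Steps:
$Q = 4$ ($Q = 2 \cdot 2 = 4$)
$k{\left(d \right)} = -3 + d^{2} + 6 d$
$Y = - \frac{64}{7}$ ($Y = -9 + \frac{4 - 5}{7} = -9 + \frac{1}{7} \left(-1\right) = -9 - \frac{1}{7} = - \frac{64}{7} \approx -9.1429$)
$- 22 \left(\left(Y + 6 k{\left(2 \right)}\right) - 48\right) = - 22 \left(\left(- \frac{64}{7} + 6 \left(-3 + 2^{2} + 6 \cdot 2\right)\right) - 48\right) = - 22 \left(\left(- \frac{64}{7} + 6 \left(-3 + 4 + 12\right)\right) - 48\right) = - 22 \left(\left(- \frac{64}{7} + 6 \cdot 13\right) - 48\right) = - 22 \left(\left(- \frac{64}{7} + 78\right) - 48\right) = - 22 \left(\frac{482}{7} - 48\right) = \left(-22\right) \frac{146}{7} = - \frac{3212}{7}$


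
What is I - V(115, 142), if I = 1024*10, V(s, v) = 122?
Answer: 10118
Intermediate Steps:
I = 10240
I - V(115, 142) = 10240 - 1*122 = 10240 - 122 = 10118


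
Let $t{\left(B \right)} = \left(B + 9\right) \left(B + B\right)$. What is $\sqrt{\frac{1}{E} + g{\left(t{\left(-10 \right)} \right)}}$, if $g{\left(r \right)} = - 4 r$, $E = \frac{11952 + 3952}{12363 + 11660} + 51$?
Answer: $\frac{i \sqrt{123191955201549}}{1241077} \approx 8.9432 i$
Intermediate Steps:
$t{\left(B \right)} = 2 B \left(9 + B\right)$ ($t{\left(B \right)} = \left(9 + B\right) 2 B = 2 B \left(9 + B\right)$)
$E = \frac{1241077}{24023}$ ($E = \frac{15904}{24023} + 51 = \frac{1241077}{24023} \approx 51.662$)
$\sqrt{\frac{1}{E} + g{\left(t{\left(-10 \right)} \right)}} = \sqrt{\frac{1}{\frac{1241077}{24023}} - 4 \cdot 2 \left(-10\right) \left(9 - 10\right)} = \sqrt{\frac{24023}{1241077} - 4 \cdot 2 \left(-10\right) \left(-1\right)} = \sqrt{\frac{24023}{1241077} - 80} = \sqrt{- \frac{99262137}{1241077}} = \frac{i \sqrt{123191955201549}}{1241077}$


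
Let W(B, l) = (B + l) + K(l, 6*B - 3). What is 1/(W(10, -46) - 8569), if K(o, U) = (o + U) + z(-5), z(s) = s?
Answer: -1/8599 ≈ -0.00011629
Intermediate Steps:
K(o, U) = -5 + U + o (K(o, U) = (o + U) - 5 = (U + o) - 5 = -5 + U + o)
W(B, l) = -8 + 2*l + 7*B (W(B, l) = (B + l) + (-5 + (6*B - 3) + l) = (B + l) + (-5 + (-3 + 6*B) + l) = (B + l) + (-8 + l + 6*B) = -8 + 2*l + 7*B)
1/(W(10, -46) - 8569) = 1/((-8 + 2*(-46) + 7*10) - 8569) = 1/((-8 - 92 + 70) - 8569) = 1/(-30 - 8569) = 1/(-8599) = -1/8599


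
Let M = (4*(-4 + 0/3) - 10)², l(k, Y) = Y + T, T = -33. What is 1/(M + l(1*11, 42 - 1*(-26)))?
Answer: 1/711 ≈ 0.0014065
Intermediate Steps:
l(k, Y) = -33 + Y (l(k, Y) = Y - 33 = -33 + Y)
M = 676 (M = (4*(-4 + 0*(⅓)) - 10)² = (4*(-4 + 0) - 10)² = (4*(-4) - 10)² = (-16 - 10)² = (-26)² = 676)
1/(M + l(1*11, 42 - 1*(-26))) = 1/(676 + (-33 + (42 - 1*(-26)))) = 1/(676 + (-33 + (42 + 26))) = 1/(676 + (-33 + 68)) = 1/(676 + 35) = 1/711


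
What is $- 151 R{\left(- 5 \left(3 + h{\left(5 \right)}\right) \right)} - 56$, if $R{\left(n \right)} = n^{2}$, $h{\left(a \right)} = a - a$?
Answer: $-34031$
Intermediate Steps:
$h{\left(a \right)} = 0$
$- 151 R{\left(- 5 \left(3 + h{\left(5 \right)}\right) \right)} - 56 = - 151 \left(- 5 \left(3 + 0\right)\right)^{2} - 56 = - 151 \left(\left(-5\right) 3\right)^{2} - 56 = - 151 \left(-15\right)^{2} - 56 = \left(-151\right) 225 - 56 = -33975 - 56 = -34031$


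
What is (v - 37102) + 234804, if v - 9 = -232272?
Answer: -34561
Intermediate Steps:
v = -232263 (v = 9 - 232272 = -232263)
(v - 37102) + 234804 = (-232263 - 37102) + 234804 = -269365 + 234804 = -34561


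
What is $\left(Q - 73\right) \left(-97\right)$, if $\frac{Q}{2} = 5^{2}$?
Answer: $2231$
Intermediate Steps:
$Q = 50$ ($Q = 2 \cdot 5^{2} = 2 \cdot 25 = 50$)
$\left(Q - 73\right) \left(-97\right) = \left(50 - 73\right) \left(-97\right) = \left(-23\right) \left(-97\right) = 2231$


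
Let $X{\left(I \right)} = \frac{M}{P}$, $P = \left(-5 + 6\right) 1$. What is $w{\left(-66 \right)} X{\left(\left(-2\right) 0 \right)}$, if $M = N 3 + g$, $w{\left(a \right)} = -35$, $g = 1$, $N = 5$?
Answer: $-560$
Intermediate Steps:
$P = 1$ ($P = 1 \cdot 1 = 1$)
$M = 16$ ($M = 5 \cdot 3 + 1 = 15 + 1 = 16$)
$X{\left(I \right)} = 16$ ($X{\left(I \right)} = \frac{16}{1} = 16 \cdot 1 = 16$)
$w{\left(-66 \right)} X{\left(\left(-2\right) 0 \right)} = \left(-35\right) 16 = -560$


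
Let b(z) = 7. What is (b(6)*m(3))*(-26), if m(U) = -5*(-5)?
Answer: -4550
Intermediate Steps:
m(U) = 25
(b(6)*m(3))*(-26) = (7*25)*(-26) = 175*(-26) = -4550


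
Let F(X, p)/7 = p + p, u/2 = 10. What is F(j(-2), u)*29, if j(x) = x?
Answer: 8120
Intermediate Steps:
u = 20 (u = 2*10 = 20)
F(X, p) = 14*p (F(X, p) = 7*(p + p) = 7*(2*p) = 14*p)
F(j(-2), u)*29 = (14*20)*29 = 280*29 = 8120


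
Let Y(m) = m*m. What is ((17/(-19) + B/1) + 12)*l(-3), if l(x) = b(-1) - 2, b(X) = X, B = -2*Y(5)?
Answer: 2217/19 ≈ 116.68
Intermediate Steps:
Y(m) = m²
B = -50 (B = -2*5² = -2*25 = -50)
l(x) = -3 (l(x) = -1 - 2 = -3)
((17/(-19) + B/1) + 12)*l(-3) = ((17/(-19) - 50/1) + 12)*(-3) = ((17*(-1/19) - 50*1) + 12)*(-3) = ((-17/19 - 50) + 12)*(-3) = (-967/19 + 12)*(-3) = -739/19*(-3) = 2217/19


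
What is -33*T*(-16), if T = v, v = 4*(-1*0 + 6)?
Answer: 12672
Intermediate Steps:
v = 24 (v = 4*(0 + 6) = 4*6 = 24)
T = 24
-33*T*(-16) = -33*24*(-16) = -792*(-16) = 12672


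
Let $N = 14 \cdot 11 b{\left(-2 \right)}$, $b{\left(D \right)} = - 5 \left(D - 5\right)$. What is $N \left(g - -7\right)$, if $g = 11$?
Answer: $97020$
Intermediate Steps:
$b{\left(D \right)} = 25 - 5 D$ ($b{\left(D \right)} = - 5 \left(-5 + D\right) = 25 - 5 D$)
$N = 5390$ ($N = 14 \cdot 11 \left(25 - -10\right) = 154 \left(25 + 10\right) = 154 \cdot 35 = 5390$)
$N \left(g - -7\right) = 5390 \left(11 - -7\right) = 5390 \left(11 + 7\right) = 5390 \cdot 18 = 97020$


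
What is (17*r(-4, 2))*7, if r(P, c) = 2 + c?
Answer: 476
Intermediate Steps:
(17*r(-4, 2))*7 = (17*(2 + 2))*7 = (17*4)*7 = 68*7 = 476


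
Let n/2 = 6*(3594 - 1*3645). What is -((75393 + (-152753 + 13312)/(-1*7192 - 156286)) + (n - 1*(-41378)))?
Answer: -18989580443/163478 ≈ -1.1616e+5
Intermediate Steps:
n = -612 (n = 2*(6*(3594 - 1*3645)) = 2*(6*(3594 - 3645)) = 2*(6*(-51)) = 2*(-306) = -612)
-((75393 + (-152753 + 13312)/(-1*7192 - 156286)) + (n - 1*(-41378))) = -((75393 + (-152753 + 13312)/(-1*7192 - 156286)) + (-612 - 1*(-41378))) = -((75393 - 139441/(-7192 - 156286)) + (-612 + 41378)) = -((75393 - 139441/(-163478)) + 40766) = -((75393 - 139441*(-1/163478)) + 40766) = -((75393 + 139441/163478) + 40766) = -(12325236295/163478 + 40766) = -1*18989580443/163478 = -18989580443/163478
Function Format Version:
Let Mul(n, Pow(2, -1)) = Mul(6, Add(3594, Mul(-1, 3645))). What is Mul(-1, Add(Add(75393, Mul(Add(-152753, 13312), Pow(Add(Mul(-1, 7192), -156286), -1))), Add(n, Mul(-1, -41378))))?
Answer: Rational(-18989580443, 163478) ≈ -1.1616e+5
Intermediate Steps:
n = -612 (n = Mul(2, Mul(6, Add(3594, Mul(-1, 3645)))) = Mul(2, Mul(6, Add(3594, -3645))) = Mul(2, Mul(6, -51)) = Mul(2, -306) = -612)
Mul(-1, Add(Add(75393, Mul(Add(-152753, 13312), Pow(Add(Mul(-1, 7192), -156286), -1))), Add(n, Mul(-1, -41378)))) = Mul(-1, Add(Add(75393, Mul(Add(-152753, 13312), Pow(Add(Mul(-1, 7192), -156286), -1))), Add(-612, Mul(-1, -41378)))) = Mul(-1, Add(Add(75393, Mul(-139441, Pow(Add(-7192, -156286), -1))), Add(-612, 41378))) = Mul(-1, Add(Add(75393, Mul(-139441, Pow(-163478, -1))), 40766)) = Mul(-1, Add(Add(75393, Mul(-139441, Rational(-1, 163478))), 40766)) = Mul(-1, Add(Add(75393, Rational(139441, 163478)), 40766)) = Mul(-1, Add(Rational(12325236295, 163478), 40766)) = Mul(-1, Rational(18989580443, 163478)) = Rational(-18989580443, 163478)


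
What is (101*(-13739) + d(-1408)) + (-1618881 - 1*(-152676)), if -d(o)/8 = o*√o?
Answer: -2853844 + 90112*I*√22 ≈ -2.8538e+6 + 4.2266e+5*I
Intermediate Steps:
d(o) = -8*o^(3/2) (d(o) = -8*o*√o = -8*o^(3/2))
(101*(-13739) + d(-1408)) + (-1618881 - 1*(-152676)) = (101*(-13739) - (-90112)*I*√22) + (-1618881 - 1*(-152676)) = (-1387639 - (-90112)*I*√22) + (-1618881 + 152676) = (-1387639 + 90112*I*√22) - 1466205 = -2853844 + 90112*I*√22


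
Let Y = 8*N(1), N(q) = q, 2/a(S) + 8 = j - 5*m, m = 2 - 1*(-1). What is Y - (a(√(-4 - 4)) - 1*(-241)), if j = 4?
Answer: -4425/19 ≈ -232.89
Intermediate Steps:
m = 3 (m = 2 + 1 = 3)
a(S) = -2/19 (a(S) = 2/(-8 + (4 - 5*3)) = 2/(-8 + (4 - 15)) = 2/(-8 - 11) = 2/(-19) = 2*(-1/19) = -2/19)
Y = 8 (Y = 8*1 = 8)
Y - (a(√(-4 - 4)) - 1*(-241)) = 8 - (-2/19 - 1*(-241)) = 8 - (-2/19 + 241) = 8 - 1*4577/19 = 8 - 4577/19 = -4425/19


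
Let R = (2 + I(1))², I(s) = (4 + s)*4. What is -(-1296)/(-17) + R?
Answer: 6932/17 ≈ 407.76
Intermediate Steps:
I(s) = 16 + 4*s
R = 484 (R = (2 + (16 + 4*1))² = (2 + (16 + 4))² = (2 + 20)² = 22² = 484)
-(-1296)/(-17) + R = -(-1296)/(-17) + 484 = -(-1296)*(-1)/17 + 484 = -27*48/17 + 484 = -1296/17 + 484 = 6932/17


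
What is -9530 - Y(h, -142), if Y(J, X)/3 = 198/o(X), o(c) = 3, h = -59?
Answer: -9728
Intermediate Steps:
Y(J, X) = 198 (Y(J, X) = 3*(198/3) = 3*(198*(1/3)) = 3*66 = 198)
-9530 - Y(h, -142) = -9530 - 1*198 = -9530 - 198 = -9728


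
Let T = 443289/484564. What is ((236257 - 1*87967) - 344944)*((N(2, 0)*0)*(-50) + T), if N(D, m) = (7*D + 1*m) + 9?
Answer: -43587277503/242282 ≈ -1.7990e+5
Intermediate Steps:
N(D, m) = 9 + m + 7*D (N(D, m) = (7*D + m) + 9 = (m + 7*D) + 9 = 9 + m + 7*D)
T = 443289/484564 (T = 443289*(1/484564) = 443289/484564 ≈ 0.91482)
((236257 - 1*87967) - 344944)*((N(2, 0)*0)*(-50) + T) = ((236257 - 1*87967) - 344944)*(((9 + 0 + 7*2)*0)*(-50) + 443289/484564) = ((236257 - 87967) - 344944)*(((9 + 0 + 14)*0)*(-50) + 443289/484564) = (148290 - 344944)*((23*0)*(-50) + 443289/484564) = -196654*(0*(-50) + 443289/484564) = -196654*(0 + 443289/484564) = -196654*443289/484564 = -43587277503/242282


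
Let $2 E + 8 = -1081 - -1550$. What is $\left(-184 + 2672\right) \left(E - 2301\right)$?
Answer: $-5151404$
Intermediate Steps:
$E = \frac{461}{2}$ ($E = -4 + \frac{-1081 - -1550}{2} = -4 + \frac{-1081 + 1550}{2} = -4 + \frac{1}{2} \cdot 469 = -4 + \frac{469}{2} = \frac{461}{2} \approx 230.5$)
$\left(-184 + 2672\right) \left(E - 2301\right) = \left(-184 + 2672\right) \left(\frac{461}{2} - 2301\right) = 2488 \left(- \frac{4141}{2}\right) = -5151404$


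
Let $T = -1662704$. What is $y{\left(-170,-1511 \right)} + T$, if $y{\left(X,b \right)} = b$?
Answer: $-1664215$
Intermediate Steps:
$y{\left(-170,-1511 \right)} + T = -1511 - 1662704 = -1664215$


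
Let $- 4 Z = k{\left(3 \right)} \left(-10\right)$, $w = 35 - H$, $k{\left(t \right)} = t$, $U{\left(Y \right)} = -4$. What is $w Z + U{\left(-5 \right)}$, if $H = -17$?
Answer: $386$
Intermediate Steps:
$w = 52$ ($w = 35 - -17 = 35 + 17 = 52$)
$Z = \frac{15}{2}$ ($Z = - \frac{3 \left(-10\right)}{4} = \left(- \frac{1}{4}\right) \left(-30\right) = \frac{15}{2} \approx 7.5$)
$w Z + U{\left(-5 \right)} = 52 \cdot \frac{15}{2} - 4 = 390 - 4 = 386$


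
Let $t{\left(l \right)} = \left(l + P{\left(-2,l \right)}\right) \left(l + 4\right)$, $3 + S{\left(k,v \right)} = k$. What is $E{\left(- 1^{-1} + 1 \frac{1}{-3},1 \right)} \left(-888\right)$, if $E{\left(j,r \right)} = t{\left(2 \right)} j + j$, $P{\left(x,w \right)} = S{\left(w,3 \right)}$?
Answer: $8288$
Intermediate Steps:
$S{\left(k,v \right)} = -3 + k$
$P{\left(x,w \right)} = -3 + w$
$t{\left(l \right)} = \left(-3 + 2 l\right) \left(4 + l\right)$ ($t{\left(l \right)} = \left(l + \left(-3 + l\right)\right) \left(l + 4\right) = \left(-3 + 2 l\right) \left(4 + l\right)$)
$E{\left(j,r \right)} = 7 j$ ($E{\left(j,r \right)} = \left(-12 + 2 \cdot 2^{2} + 5 \cdot 2\right) j + j = \left(-12 + 2 \cdot 4 + 10\right) j + j = \left(-12 + 8 + 10\right) j + j = 6 j + j = 7 j$)
$E{\left(- 1^{-1} + 1 \frac{1}{-3},1 \right)} \left(-888\right) = 7 \left(- 1^{-1} + 1 \frac{1}{-3}\right) \left(-888\right) = 7 \left(\left(-1\right) 1 + 1 \left(- \frac{1}{3}\right)\right) \left(-888\right) = 7 \left(-1 - \frac{1}{3}\right) \left(-888\right) = 7 \left(- \frac{4}{3}\right) \left(-888\right) = \left(- \frac{28}{3}\right) \left(-888\right) = 8288$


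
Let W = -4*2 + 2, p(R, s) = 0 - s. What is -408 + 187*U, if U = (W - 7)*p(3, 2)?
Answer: 4454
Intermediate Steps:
p(R, s) = -s
W = -6 (W = -8 + 2 = -6)
U = 26 (U = (-6 - 7)*(-1*2) = -13*(-2) = 26)
-408 + 187*U = -408 + 187*26 = -408 + 4862 = 4454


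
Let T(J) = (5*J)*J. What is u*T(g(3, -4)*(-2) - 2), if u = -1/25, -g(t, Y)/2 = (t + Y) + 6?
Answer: -324/5 ≈ -64.800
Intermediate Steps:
g(t, Y) = -12 - 2*Y - 2*t (g(t, Y) = -2*((t + Y) + 6) = -2*((Y + t) + 6) = -2*(6 + Y + t) = -12 - 2*Y - 2*t)
T(J) = 5*J**2
u = -1/25 (u = -1*1/25 = -1/25 ≈ -0.040000)
u*T(g(3, -4)*(-2) - 2) = -((-12 - 2*(-4) - 2*3)*(-2) - 2)**2/5 = -((-12 + 8 - 6)*(-2) - 2)**2/5 = -(-10*(-2) - 2)**2/5 = -(20 - 2)**2/5 = -18**2/5 = -324/5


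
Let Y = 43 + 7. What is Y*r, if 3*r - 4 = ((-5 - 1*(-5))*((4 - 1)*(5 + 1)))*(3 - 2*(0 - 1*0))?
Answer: 200/3 ≈ 66.667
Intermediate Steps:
Y = 50
r = 4/3 (r = 4/3 + (((-5 - 1*(-5))*((4 - 1)*(5 + 1)))*(3 - 2*(0 - 1*0)))/3 = 4/3 + (((-5 + 5)*(3*6))*(3 - 2*(0 + 0)))/3 = 4/3 + ((0*18)*(3 - 2*0))/3 = 4/3 + (0*(3 + 0))/3 = 4/3 + (0*3)/3 = 4/3 + (1/3)*0 = 4/3 + 0 = 4/3 ≈ 1.3333)
Y*r = 50*(4/3) = 200/3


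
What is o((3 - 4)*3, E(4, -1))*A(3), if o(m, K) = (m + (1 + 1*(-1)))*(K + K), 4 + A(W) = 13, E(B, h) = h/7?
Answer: 54/7 ≈ 7.7143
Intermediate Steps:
E(B, h) = h/7 (E(B, h) = h*(⅐) = h/7)
A(W) = 9 (A(W) = -4 + 13 = 9)
o(m, K) = 2*K*m (o(m, K) = (m + (1 - 1))*(2*K) = (m + 0)*(2*K) = m*(2*K) = 2*K*m)
o((3 - 4)*3, E(4, -1))*A(3) = (2*((⅐)*(-1))*((3 - 4)*3))*9 = (2*(-⅐)*(-1*3))*9 = (2*(-⅐)*(-3))*9 = (6/7)*9 = 54/7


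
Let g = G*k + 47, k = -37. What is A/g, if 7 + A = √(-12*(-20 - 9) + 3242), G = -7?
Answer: -7/306 + √3590/306 ≈ 0.17293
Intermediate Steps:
g = 306 (g = -7*(-37) + 47 = 259 + 47 = 306)
A = -7 + √3590 (A = -7 + √(-12*(-20 - 9) + 3242) = -7 + √(-12*(-29) + 3242) = -7 + √(348 + 3242) = -7 + √3590 ≈ 52.917)
A/g = (-7 + √3590)/306 = (-7 + √3590)*(1/306) = -7/306 + √3590/306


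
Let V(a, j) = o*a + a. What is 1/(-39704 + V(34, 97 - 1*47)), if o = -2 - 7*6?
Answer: -1/41166 ≈ -2.4292e-5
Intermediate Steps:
o = -44 (o = -2 - 42 = -44)
V(a, j) = -43*a (V(a, j) = -44*a + a = -43*a)
1/(-39704 + V(34, 97 - 1*47)) = 1/(-39704 - 43*34) = 1/(-39704 - 1462) = 1/(-41166) = -1/41166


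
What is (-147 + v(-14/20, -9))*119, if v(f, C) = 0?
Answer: -17493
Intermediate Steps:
(-147 + v(-14/20, -9))*119 = (-147 + 0)*119 = -147*119 = -17493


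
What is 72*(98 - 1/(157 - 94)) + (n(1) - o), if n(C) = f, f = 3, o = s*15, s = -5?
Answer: 49930/7 ≈ 7132.9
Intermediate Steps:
o = -75 (o = -5*15 = -75)
n(C) = 3
72*(98 - 1/(157 - 94)) + (n(1) - o) = 72*(98 - 1/(157 - 94)) + (3 - 1*(-75)) = 72*(98 - 1/63) + (3 + 75) = 72*(98 - 1*1/63) + 78 = 72*(98 - 1/63) + 78 = 72*(6173/63) + 78 = 49384/7 + 78 = 49930/7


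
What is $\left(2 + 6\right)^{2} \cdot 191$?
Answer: $12224$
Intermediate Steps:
$\left(2 + 6\right)^{2} \cdot 191 = 8^{2} \cdot 191 = 64 \cdot 191 = 12224$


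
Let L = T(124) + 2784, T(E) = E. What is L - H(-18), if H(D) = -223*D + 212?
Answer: -1318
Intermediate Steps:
H(D) = 212 - 223*D
L = 2908 (L = 124 + 2784 = 2908)
L - H(-18) = 2908 - (212 - 223*(-18)) = 2908 - (212 + 4014) = 2908 - 1*4226 = 2908 - 4226 = -1318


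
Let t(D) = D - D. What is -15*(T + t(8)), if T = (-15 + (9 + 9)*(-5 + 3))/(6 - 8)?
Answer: -765/2 ≈ -382.50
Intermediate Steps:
t(D) = 0
T = 51/2 (T = (-15 + 18*(-2))/(-2) = (-15 - 36)*(-½) = -51*(-½) = 51/2 ≈ 25.500)
-15*(T + t(8)) = -15*(51/2 + 0) = -15*51/2 = -765/2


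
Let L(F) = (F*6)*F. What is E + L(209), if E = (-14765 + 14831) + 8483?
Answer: 270635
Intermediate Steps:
E = 8549 (E = 66 + 8483 = 8549)
L(F) = 6*F² (L(F) = (6*F)*F = 6*F²)
E + L(209) = 8549 + 6*209² = 8549 + 6*43681 = 8549 + 262086 = 270635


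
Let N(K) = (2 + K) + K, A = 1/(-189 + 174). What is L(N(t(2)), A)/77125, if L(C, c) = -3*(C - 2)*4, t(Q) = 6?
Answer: -144/77125 ≈ -0.0018671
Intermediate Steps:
A = -1/15 (A = 1/(-15) = -1/15 ≈ -0.066667)
N(K) = 2 + 2*K
L(C, c) = 24 - 12*C (L(C, c) = -3*(-2 + C)*4 = (6 - 3*C)*4 = 24 - 12*C)
L(N(t(2)), A)/77125 = (24 - 12*(2 + 2*6))/77125 = (24 - 12*(2 + 12))*(1/77125) = (24 - 12*14)*(1/77125) = (24 - 168)*(1/77125) = -144*1/77125 = -144/77125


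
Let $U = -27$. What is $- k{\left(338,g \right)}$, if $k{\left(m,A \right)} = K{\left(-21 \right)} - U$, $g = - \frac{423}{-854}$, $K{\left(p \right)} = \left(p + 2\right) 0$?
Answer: $-27$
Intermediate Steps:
$K{\left(p \right)} = 0$ ($K{\left(p \right)} = \left(2 + p\right) 0 = 0$)
$g = \frac{423}{854}$ ($g = \left(-423\right) \left(- \frac{1}{854}\right) = \frac{423}{854} \approx 0.49532$)
$k{\left(m,A \right)} = 27$ ($k{\left(m,A \right)} = 0 - -27 = 0 + 27 = 27$)
$- k{\left(338,g \right)} = \left(-1\right) 27 = -27$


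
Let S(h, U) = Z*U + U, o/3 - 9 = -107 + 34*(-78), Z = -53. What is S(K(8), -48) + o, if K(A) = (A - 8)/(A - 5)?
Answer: -5754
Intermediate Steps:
K(A) = (-8 + A)/(-5 + A)
o = -8250 (o = 27 + 3*(-107 + 34*(-78)) = 27 + 3*(-107 - 2652) = 27 + 3*(-2759) = 27 - 8277 = -8250)
S(h, U) = -52*U (S(h, U) = -53*U + U = -52*U)
S(K(8), -48) + o = -52*(-48) - 8250 = 2496 - 8250 = -5754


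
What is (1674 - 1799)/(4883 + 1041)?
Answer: -125/5924 ≈ -0.021101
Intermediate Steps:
(1674 - 1799)/(4883 + 1041) = -125/5924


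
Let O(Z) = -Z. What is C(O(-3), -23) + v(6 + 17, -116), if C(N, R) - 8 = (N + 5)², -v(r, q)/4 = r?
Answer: -20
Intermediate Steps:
v(r, q) = -4*r
C(N, R) = 8 + (5 + N)² (C(N, R) = 8 + (N + 5)² = 8 + (5 + N)²)
C(O(-3), -23) + v(6 + 17, -116) = (8 + (5 - 1*(-3))²) - 4*(6 + 17) = (8 + (5 + 3)²) - 4*23 = (8 + 8²) - 92 = (8 + 64) - 92 = 72 - 92 = -20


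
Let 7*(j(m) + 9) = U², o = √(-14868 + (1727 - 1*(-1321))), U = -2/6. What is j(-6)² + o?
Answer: 320356/3969 + 2*I*√2955 ≈ 80.714 + 108.72*I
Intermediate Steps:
U = -⅓ (U = -2*⅙ = -⅓ ≈ -0.33333)
o = 2*I*√2955 (o = √(-14868 + (1727 + 1321)) = √(-14868 + 3048) = √(-11820) = 2*I*√2955 ≈ 108.72*I)
j(m) = -566/63 (j(m) = -9 + (-⅓)²/7 = -9 + (⅐)*(⅑) = -9 + 1/63 = -566/63)
j(-6)² + o = (-566/63)² + 2*I*√2955 = 320356/3969 + 2*I*√2955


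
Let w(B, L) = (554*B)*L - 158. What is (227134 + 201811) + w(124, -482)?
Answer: -32682685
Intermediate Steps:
w(B, L) = -158 + 554*B*L (w(B, L) = 554*B*L - 158 = -158 + 554*B*L)
(227134 + 201811) + w(124, -482) = (227134 + 201811) + (-158 + 554*124*(-482)) = 428945 + (-158 - 33111472) = 428945 - 33111630 = -32682685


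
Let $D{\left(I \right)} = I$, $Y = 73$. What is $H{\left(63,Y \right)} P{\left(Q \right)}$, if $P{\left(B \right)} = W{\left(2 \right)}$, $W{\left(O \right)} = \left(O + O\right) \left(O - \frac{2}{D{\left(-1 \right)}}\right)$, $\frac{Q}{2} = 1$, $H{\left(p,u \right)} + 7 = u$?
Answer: $1056$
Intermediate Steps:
$H{\left(p,u \right)} = -7 + u$
$Q = 2$ ($Q = 2 \cdot 1 = 2$)
$W{\left(O \right)} = 2 O \left(2 + O\right)$ ($W{\left(O \right)} = \left(O + O\right) \left(O - \frac{2}{-1}\right) = 2 O \left(O - -2\right) = 2 O \left(O + 2\right) = 2 O \left(2 + O\right)$)
$P{\left(B \right)} = 16$ ($P{\left(B \right)} = 2 \cdot 2 \left(2 + 2\right) = 2 \cdot 2 \cdot 4 = 16$)
$H{\left(63,Y \right)} P{\left(Q \right)} = \left(-7 + 73\right) 16 = 66 \cdot 16 = 1056$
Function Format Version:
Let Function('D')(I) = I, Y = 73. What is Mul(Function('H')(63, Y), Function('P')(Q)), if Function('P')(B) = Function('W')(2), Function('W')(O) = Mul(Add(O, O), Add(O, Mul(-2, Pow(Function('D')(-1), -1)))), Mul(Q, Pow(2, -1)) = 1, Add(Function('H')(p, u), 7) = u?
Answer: 1056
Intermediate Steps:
Function('H')(p, u) = Add(-7, u)
Q = 2 (Q = Mul(2, 1) = 2)
Function('W')(O) = Mul(2, O, Add(2, O)) (Function('W')(O) = Mul(Add(O, O), Add(O, Mul(-2, Pow(-1, -1)))) = Mul(Mul(2, O), Add(O, Mul(-2, -1))) = Mul(Mul(2, O), Add(O, 2)) = Mul(Mul(2, O), Add(2, O)) = Mul(2, O, Add(2, O)))
Function('P')(B) = 16 (Function('P')(B) = Mul(2, 2, Add(2, 2)) = Mul(2, 2, 4) = 16)
Mul(Function('H')(63, Y), Function('P')(Q)) = Mul(Add(-7, 73), 16) = Mul(66, 16) = 1056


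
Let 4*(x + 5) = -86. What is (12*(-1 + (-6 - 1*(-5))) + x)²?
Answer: 10201/4 ≈ 2550.3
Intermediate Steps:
x = -53/2 (x = -5 + (¼)*(-86) = -5 - 43/2 = -53/2 ≈ -26.500)
(12*(-1 + (-6 - 1*(-5))) + x)² = (12*(-1 + (-6 - 1*(-5))) - 53/2)² = (12*(-1 + (-6 + 5)) - 53/2)² = (12*(-1 - 1) - 53/2)² = (12*(-2) - 53/2)² = (-24 - 53/2)² = (-101/2)² = 10201/4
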